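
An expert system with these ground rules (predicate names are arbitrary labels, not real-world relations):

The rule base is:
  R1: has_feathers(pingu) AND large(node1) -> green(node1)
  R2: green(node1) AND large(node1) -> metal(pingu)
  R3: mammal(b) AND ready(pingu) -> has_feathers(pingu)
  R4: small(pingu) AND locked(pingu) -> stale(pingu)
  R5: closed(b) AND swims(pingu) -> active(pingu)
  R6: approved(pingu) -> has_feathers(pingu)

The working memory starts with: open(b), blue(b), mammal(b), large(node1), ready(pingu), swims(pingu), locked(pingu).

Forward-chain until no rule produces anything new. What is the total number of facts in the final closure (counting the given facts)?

[1] R3 [mammal(b) AND ready(pingu) -> has_feathers(pingu)]. ⇒ new: has_feathers(pingu).
[2] R1 [has_feathers(pingu) AND large(node1) -> green(node1)]. ⇒ new: green(node1).
[3] R2 [green(node1) AND large(node1) -> metal(pingu)]. ⇒ new: metal(pingu).
Closure: {blue(b), green(node1), has_feathers(pingu), large(node1), locked(pingu), mammal(b), metal(pingu), open(b), ready(pingu), swims(pingu)} — 10 facts.

10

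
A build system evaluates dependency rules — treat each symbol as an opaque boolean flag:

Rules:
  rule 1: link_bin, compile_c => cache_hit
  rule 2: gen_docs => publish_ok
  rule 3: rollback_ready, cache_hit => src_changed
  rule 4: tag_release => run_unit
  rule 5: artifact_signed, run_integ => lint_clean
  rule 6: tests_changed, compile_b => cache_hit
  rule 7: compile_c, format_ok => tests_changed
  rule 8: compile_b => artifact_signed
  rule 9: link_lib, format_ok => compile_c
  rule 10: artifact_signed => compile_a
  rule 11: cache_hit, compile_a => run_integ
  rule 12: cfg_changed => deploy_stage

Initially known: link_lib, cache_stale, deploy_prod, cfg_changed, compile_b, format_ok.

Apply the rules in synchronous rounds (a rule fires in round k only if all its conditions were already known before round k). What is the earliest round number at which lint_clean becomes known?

5

Round 1: rule 8 [compile_b => artifact_signed]; rule 9 [link_lib, format_ok => compile_c]; rule 12 [cfg_changed => deploy_stage]. New: artifact_signed, compile_c, deploy_stage.
Round 2: rule 7 [compile_c, format_ok => tests_changed]; rule 10 [artifact_signed => compile_a]. New: tests_changed, compile_a.
Round 3: rule 6 [tests_changed, compile_b => cache_hit]. New: cache_hit.
Round 4: rule 11 [cache_hit, compile_a => run_integ]. New: run_integ.
Round 5: rule 5 [artifact_signed, run_integ => lint_clean]. New: lint_clean.
lint_clean first appears in round 5.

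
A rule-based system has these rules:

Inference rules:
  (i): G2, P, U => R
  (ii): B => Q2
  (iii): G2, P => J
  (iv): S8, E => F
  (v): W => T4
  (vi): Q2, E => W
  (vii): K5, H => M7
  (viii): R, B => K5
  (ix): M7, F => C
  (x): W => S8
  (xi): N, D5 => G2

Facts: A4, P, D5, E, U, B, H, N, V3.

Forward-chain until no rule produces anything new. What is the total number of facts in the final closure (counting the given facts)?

20

Round 1 fires (ii), (xi), giving Q2, G2.
Round 2 fires (i), (iii), (vi), giving R, J, W.
Round 3 fires (v), (viii), (x), giving T4, K5, S8.
Round 4 fires (iv), (vii), giving F, M7.
Round 5 fires (ix), giving C.
Closure: {A4, B, C, D5, E, F, G2, H, J, K5, M7, N, P, Q2, R, S8, T4, U, V3, W} — 20 facts.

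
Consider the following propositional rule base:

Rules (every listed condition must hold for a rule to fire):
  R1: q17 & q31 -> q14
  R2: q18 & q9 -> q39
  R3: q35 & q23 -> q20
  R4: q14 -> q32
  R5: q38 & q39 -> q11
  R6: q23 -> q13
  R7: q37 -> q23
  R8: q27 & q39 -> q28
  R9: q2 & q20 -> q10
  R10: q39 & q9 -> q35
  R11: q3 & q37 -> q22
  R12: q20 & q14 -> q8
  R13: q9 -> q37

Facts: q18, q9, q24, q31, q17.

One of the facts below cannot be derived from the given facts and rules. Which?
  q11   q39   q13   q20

q11

Round 1 fires R1, R2, R13, giving q14, q39, q37.
Round 2 fires R4, R7, R10, giving q32, q23, q35.
Round 3 fires R3, R6, giving q20, q13.
Round 4 fires R12, giving q8.
Derived: q20 (round 3), q13 (round 3), q39 (round 1). q11 never appears in any round.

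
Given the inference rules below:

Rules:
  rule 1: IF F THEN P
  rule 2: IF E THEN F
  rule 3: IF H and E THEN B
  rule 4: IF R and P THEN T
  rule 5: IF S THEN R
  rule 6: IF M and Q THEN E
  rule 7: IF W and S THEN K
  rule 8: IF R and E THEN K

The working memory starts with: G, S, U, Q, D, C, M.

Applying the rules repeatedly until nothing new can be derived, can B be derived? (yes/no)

Round 1: rule 5 [IF S THEN R]; rule 6 [IF M and Q THEN E]. New: R, E.
Round 2: rule 2 [IF E THEN F]; rule 8 [IF R and E THEN K]. New: F, K.
Round 3: rule 1 [IF F THEN P]. New: P.
Round 4: rule 4 [IF R and P THEN T]. New: T.
Fixed point reached. B is concluded only by rule 3; rule 3 needs H (never derived).

no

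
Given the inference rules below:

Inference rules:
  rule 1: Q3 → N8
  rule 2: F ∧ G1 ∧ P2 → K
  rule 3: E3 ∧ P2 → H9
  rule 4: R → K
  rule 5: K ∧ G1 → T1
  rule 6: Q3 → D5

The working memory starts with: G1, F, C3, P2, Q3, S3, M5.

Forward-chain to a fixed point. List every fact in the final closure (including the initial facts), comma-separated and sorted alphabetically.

C3, D5, F, G1, K, M5, N8, P2, Q3, S3, T1

Round 1: rule 1 [Q3 → N8]; rule 2 [F ∧ G1 ∧ P2 → K]; rule 6 [Q3 → D5]. New: N8, K, D5.
Round 2: rule 5 [K ∧ G1 → T1]. New: T1.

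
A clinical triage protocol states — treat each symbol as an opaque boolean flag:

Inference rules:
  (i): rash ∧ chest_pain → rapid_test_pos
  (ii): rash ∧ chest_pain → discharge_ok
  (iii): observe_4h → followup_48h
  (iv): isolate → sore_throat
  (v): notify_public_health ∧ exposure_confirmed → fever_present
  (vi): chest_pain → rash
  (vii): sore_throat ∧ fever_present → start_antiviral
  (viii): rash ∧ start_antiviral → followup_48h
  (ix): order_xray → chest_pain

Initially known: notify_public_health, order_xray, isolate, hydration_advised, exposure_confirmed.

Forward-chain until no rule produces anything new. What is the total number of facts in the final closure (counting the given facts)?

Round 1: (iv) [isolate → sore_throat]; (v) [notify_public_health ∧ exposure_confirmed → fever_present]; (ix) [order_xray → chest_pain]. New: sore_throat, fever_present, chest_pain.
Round 2: (vi) [chest_pain → rash]; (vii) [sore_throat ∧ fever_present → start_antiviral]. New: rash, start_antiviral.
Round 3: (i) [rash ∧ chest_pain → rapid_test_pos]; (ii) [rash ∧ chest_pain → discharge_ok]; (viii) [rash ∧ start_antiviral → followup_48h]. New: rapid_test_pos, discharge_ok, followup_48h.
Closure: {chest_pain, discharge_ok, exposure_confirmed, fever_present, followup_48h, hydration_advised, isolate, notify_public_health, order_xray, rapid_test_pos, rash, sore_throat, start_antiviral} — 13 facts.

13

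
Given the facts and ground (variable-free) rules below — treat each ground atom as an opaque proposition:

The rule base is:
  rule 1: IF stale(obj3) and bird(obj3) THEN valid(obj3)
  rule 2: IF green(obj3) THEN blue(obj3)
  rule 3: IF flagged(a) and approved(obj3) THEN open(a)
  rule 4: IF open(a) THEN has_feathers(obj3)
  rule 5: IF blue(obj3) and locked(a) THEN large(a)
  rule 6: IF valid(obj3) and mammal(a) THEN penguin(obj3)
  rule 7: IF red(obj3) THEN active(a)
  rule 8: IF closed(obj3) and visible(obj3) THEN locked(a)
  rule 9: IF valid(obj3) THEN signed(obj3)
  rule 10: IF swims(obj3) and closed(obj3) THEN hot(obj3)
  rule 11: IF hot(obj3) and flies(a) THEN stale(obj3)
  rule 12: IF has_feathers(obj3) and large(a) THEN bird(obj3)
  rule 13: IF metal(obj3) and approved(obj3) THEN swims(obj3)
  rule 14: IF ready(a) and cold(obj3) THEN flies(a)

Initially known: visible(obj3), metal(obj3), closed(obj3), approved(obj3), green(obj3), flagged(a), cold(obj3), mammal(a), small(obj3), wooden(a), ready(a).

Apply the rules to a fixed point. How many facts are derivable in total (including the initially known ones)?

Round 1: rule 2 [IF green(obj3) THEN blue(obj3)]; rule 3 [IF flagged(a) and approved(obj3) THEN open(a)]; rule 8 [IF closed(obj3) and visible(obj3) THEN locked(a)]; rule 13 [IF metal(obj3) and approved(obj3) THEN swims(obj3)]; rule 14 [IF ready(a) and cold(obj3) THEN flies(a)]. Adds blue(obj3), open(a), locked(a), swims(obj3), flies(a).
Round 2: rule 4 [IF open(a) THEN has_feathers(obj3)]; rule 5 [IF blue(obj3) and locked(a) THEN large(a)]; rule 10 [IF swims(obj3) and closed(obj3) THEN hot(obj3)]. Adds has_feathers(obj3), large(a), hot(obj3).
Round 3: rule 11 [IF hot(obj3) and flies(a) THEN stale(obj3)]; rule 12 [IF has_feathers(obj3) and large(a) THEN bird(obj3)]. Adds stale(obj3), bird(obj3).
Round 4: rule 1 [IF stale(obj3) and bird(obj3) THEN valid(obj3)]. Adds valid(obj3).
Round 5: rule 6 [IF valid(obj3) and mammal(a) THEN penguin(obj3)]; rule 9 [IF valid(obj3) THEN signed(obj3)]. Adds penguin(obj3), signed(obj3).
Closure: {approved(obj3), bird(obj3), blue(obj3), closed(obj3), cold(obj3), flagged(a), flies(a), green(obj3), has_feathers(obj3), hot(obj3), large(a), locked(a), mammal(a), metal(obj3), open(a), penguin(obj3), ready(a), signed(obj3), small(obj3), stale(obj3), swims(obj3), valid(obj3), visible(obj3), wooden(a)} — 24 facts.

24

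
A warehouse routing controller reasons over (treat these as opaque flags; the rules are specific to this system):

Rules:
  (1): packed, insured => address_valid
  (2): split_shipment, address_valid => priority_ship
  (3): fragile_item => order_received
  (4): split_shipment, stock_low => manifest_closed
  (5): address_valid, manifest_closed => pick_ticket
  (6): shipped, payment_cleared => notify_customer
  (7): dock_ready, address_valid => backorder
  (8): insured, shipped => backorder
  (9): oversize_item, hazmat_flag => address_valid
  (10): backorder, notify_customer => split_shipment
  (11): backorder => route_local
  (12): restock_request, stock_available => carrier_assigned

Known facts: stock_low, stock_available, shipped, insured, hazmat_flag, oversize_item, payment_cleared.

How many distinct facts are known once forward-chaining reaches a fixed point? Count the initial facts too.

15

Round 1 fires (6), (8), (9), giving notify_customer, backorder, address_valid.
Round 2 fires (10), (11), giving split_shipment, route_local.
Round 3 fires (2), (4), giving priority_ship, manifest_closed.
Round 4 fires (5), giving pick_ticket.
Closure: {address_valid, backorder, hazmat_flag, insured, manifest_closed, notify_customer, oversize_item, payment_cleared, pick_ticket, priority_ship, route_local, shipped, split_shipment, stock_available, stock_low} — 15 facts.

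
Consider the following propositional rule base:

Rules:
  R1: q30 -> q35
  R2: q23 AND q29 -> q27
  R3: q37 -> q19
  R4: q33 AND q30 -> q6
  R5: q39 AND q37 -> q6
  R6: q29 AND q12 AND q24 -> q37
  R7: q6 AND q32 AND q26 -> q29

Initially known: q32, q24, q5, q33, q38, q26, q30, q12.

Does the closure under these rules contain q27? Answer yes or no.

no

Round 1: R1 [q30 -> q35]; R4 [q33 AND q30 -> q6]. Adds q35, q6.
Round 2: R7 [q6 AND q32 AND q26 -> q29]. Adds q29.
Round 3: R6 [q29 AND q12 AND q24 -> q37]. Adds q37.
Round 4: R3 [q37 -> q19]. Adds q19.
Fixed point reached. q27 is concluded only by R2; R2 needs q23 (never derived).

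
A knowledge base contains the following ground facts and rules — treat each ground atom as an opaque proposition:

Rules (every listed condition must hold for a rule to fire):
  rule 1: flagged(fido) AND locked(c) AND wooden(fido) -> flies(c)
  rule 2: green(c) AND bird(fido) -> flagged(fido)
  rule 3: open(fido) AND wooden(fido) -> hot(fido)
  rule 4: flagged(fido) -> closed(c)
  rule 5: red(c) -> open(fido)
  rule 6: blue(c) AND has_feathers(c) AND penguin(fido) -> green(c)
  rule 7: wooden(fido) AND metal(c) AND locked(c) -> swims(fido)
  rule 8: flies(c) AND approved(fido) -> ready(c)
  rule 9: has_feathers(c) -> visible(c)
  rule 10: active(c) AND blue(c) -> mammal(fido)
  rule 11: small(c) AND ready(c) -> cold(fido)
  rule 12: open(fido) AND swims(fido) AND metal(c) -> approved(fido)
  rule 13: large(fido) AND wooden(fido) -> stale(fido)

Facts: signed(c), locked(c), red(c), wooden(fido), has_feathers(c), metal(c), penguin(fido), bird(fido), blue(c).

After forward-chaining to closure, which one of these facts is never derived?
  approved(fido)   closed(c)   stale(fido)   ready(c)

Round 1: rule 5 [red(c) -> open(fido)]; rule 6 [blue(c) AND has_feathers(c) AND penguin(fido) -> green(c)]; rule 7 [wooden(fido) AND metal(c) AND locked(c) -> swims(fido)]; rule 9 [has_feathers(c) -> visible(c)]. Adds open(fido), green(c), swims(fido), visible(c).
Round 2: rule 2 [green(c) AND bird(fido) -> flagged(fido)]; rule 3 [open(fido) AND wooden(fido) -> hot(fido)]; rule 12 [open(fido) AND swims(fido) AND metal(c) -> approved(fido)]. Adds flagged(fido), hot(fido), approved(fido).
Round 3: rule 1 [flagged(fido) AND locked(c) AND wooden(fido) -> flies(c)]; rule 4 [flagged(fido) -> closed(c)]. Adds flies(c), closed(c).
Round 4: rule 8 [flies(c) AND approved(fido) -> ready(c)]. Adds ready(c).
Derived: approved(fido) (round 2), closed(c) (round 3), ready(c) (round 4). stale(fido) never appears in any round.

stale(fido)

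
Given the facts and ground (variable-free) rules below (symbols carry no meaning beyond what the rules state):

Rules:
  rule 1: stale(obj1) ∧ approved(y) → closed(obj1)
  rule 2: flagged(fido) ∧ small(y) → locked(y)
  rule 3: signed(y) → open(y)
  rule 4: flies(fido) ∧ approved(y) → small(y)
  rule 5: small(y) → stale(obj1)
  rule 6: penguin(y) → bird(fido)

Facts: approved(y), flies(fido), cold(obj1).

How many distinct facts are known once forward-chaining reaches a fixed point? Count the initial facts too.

6

[1] rule 4 [flies(fido) ∧ approved(y) → small(y)]. ⇒ new: small(y).
[2] rule 5 [small(y) → stale(obj1)]. ⇒ new: stale(obj1).
[3] rule 1 [stale(obj1) ∧ approved(y) → closed(obj1)]. ⇒ new: closed(obj1).
Closure: {approved(y), closed(obj1), cold(obj1), flies(fido), small(y), stale(obj1)} — 6 facts.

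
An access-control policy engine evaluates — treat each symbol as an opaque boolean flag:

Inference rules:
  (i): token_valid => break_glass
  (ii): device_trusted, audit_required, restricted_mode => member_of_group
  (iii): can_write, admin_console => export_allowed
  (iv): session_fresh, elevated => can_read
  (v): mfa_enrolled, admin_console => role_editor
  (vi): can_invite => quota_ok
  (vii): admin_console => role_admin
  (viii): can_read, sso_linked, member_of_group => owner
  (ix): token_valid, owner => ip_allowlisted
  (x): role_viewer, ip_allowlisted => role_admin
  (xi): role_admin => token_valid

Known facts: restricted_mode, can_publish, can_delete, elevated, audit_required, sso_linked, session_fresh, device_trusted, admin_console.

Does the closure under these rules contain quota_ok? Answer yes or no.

Round 1 — (ii), (iv), (vii), derive member_of_group, can_read, role_admin.
Round 2 — (viii), (xi), derive owner, token_valid.
Round 3 — (i), (ix), derive break_glass, ip_allowlisted.
Fixed point reached. quota_ok is concluded only by (vi); (vi) needs can_invite (never derived).

no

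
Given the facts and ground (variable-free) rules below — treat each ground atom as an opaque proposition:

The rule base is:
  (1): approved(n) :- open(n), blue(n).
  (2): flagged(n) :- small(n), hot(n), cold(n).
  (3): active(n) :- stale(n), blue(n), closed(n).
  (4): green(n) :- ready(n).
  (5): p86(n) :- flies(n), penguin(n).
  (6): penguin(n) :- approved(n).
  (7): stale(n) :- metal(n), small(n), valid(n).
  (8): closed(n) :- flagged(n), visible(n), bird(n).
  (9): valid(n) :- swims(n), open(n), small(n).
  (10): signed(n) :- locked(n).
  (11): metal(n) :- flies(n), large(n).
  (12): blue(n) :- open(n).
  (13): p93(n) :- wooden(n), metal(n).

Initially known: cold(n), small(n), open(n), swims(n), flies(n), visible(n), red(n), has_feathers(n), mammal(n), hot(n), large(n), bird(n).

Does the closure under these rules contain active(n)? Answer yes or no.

Round 1 fires (2), (9), (11), (12), giving flagged(n), valid(n), metal(n), blue(n).
Round 2 fires (1), (7), (8), giving approved(n), stale(n), closed(n).
Round 3 fires (3), (6), giving active(n), penguin(n).
Round 4 fires (5), giving p86(n).
active(n) appears in round 3, so it is derivable.

yes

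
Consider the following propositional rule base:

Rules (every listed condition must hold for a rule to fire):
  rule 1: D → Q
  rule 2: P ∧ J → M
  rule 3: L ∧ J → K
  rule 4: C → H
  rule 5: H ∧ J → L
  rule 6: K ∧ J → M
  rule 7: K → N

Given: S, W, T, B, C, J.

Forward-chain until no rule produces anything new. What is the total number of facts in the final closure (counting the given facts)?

Round 1 — rule 4, derive H.
Round 2 — rule 5, derive L.
Round 3 — rule 3, derive K.
Round 4 — rule 6, rule 7, derive M, N.
Closure: {B, C, H, J, K, L, M, N, S, T, W} — 11 facts.

11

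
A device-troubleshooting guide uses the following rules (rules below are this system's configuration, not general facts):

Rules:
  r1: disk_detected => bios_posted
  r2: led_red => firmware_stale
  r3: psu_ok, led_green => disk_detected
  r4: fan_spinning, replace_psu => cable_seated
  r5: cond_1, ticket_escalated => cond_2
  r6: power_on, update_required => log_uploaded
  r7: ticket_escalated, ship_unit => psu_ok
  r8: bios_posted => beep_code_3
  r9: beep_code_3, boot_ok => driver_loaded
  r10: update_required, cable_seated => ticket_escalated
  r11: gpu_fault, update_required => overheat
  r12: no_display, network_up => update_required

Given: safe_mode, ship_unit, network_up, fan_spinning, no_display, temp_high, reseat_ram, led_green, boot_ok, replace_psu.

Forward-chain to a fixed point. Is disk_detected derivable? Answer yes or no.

Round 1: r4 [fan_spinning, replace_psu => cable_seated]; r12 [no_display, network_up => update_required]. Adds cable_seated, update_required.
Round 2: r10 [update_required, cable_seated => ticket_escalated]. Adds ticket_escalated.
Round 3: r7 [ticket_escalated, ship_unit => psu_ok]. Adds psu_ok.
Round 4: r3 [psu_ok, led_green => disk_detected]. Adds disk_detected.
Round 5: r1 [disk_detected => bios_posted]. Adds bios_posted.
Round 6: r8 [bios_posted => beep_code_3]. Adds beep_code_3.
Round 7: r9 [beep_code_3, boot_ok => driver_loaded]. Adds driver_loaded.
disk_detected appears in round 4, so it is derivable.

yes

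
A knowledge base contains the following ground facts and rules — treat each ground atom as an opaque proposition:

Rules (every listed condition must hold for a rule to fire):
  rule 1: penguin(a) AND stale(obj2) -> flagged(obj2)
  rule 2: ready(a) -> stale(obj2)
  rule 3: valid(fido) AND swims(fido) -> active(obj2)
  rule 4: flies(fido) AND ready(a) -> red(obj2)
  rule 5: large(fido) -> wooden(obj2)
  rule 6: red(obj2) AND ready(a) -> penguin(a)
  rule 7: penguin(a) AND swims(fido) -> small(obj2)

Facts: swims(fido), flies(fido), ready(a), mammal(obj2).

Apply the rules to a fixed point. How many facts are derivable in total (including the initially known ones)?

Round 1: rule 2 [ready(a) -> stale(obj2)]; rule 4 [flies(fido) AND ready(a) -> red(obj2)]. Adds stale(obj2), red(obj2).
Round 2: rule 6 [red(obj2) AND ready(a) -> penguin(a)]. Adds penguin(a).
Round 3: rule 1 [penguin(a) AND stale(obj2) -> flagged(obj2)]; rule 7 [penguin(a) AND swims(fido) -> small(obj2)]. Adds flagged(obj2), small(obj2).
Closure: {flagged(obj2), flies(fido), mammal(obj2), penguin(a), ready(a), red(obj2), small(obj2), stale(obj2), swims(fido)} — 9 facts.

9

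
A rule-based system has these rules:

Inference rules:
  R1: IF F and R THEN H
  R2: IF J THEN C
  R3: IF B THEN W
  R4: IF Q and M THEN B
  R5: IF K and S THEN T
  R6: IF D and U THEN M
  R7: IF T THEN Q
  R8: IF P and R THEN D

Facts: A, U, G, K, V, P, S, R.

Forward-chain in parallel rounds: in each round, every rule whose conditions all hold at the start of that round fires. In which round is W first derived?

4

Round 1 fires R5, R8, giving T, D.
Round 2 fires R6, R7, giving M, Q.
Round 3 fires R4, giving B.
Round 4 fires R3, giving W.
W first appears in round 4.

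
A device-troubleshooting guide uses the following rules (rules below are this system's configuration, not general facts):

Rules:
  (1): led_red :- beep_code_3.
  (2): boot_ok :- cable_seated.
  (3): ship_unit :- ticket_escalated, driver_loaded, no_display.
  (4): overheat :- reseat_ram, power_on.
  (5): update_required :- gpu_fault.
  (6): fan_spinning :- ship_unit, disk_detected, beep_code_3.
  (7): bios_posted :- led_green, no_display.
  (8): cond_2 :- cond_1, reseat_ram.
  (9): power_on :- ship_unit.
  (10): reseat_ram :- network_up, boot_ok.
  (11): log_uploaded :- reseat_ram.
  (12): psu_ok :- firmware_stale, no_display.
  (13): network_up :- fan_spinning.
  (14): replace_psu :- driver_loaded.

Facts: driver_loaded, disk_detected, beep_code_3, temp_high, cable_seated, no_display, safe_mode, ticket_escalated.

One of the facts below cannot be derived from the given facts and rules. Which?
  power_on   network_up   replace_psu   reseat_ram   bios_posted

bios_posted

Round 1: (1) [led_red :- beep_code_3.]; (2) [boot_ok :- cable_seated.]; (3) [ship_unit :- ticket_escalated, driver_loaded, no_display.]; (14) [replace_psu :- driver_loaded.]. Adds led_red, boot_ok, ship_unit, replace_psu.
Round 2: (6) [fan_spinning :- ship_unit, disk_detected, beep_code_3.]; (9) [power_on :- ship_unit.]. Adds fan_spinning, power_on.
Round 3: (13) [network_up :- fan_spinning.]. Adds network_up.
Round 4: (10) [reseat_ram :- network_up, boot_ok.]. Adds reseat_ram.
Round 5: (4) [overheat :- reseat_ram, power_on.]; (11) [log_uploaded :- reseat_ram.]. Adds overheat, log_uploaded.
Derived: replace_psu (round 1), power_on (round 2), reseat_ram (round 4), network_up (round 3). bios_posted never appears in any round.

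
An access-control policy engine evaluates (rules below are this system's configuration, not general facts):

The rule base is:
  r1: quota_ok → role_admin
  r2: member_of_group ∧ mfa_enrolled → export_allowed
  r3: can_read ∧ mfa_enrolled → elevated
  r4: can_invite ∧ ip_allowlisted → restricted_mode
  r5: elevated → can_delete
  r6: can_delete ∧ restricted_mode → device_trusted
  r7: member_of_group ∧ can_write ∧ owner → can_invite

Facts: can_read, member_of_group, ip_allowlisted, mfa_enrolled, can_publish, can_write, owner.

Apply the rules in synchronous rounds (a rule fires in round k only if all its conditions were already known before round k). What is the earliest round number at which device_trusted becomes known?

3

Round 1: r2 [member_of_group ∧ mfa_enrolled → export_allowed]; r3 [can_read ∧ mfa_enrolled → elevated]; r7 [member_of_group ∧ can_write ∧ owner → can_invite]. New: export_allowed, elevated, can_invite.
Round 2: r4 [can_invite ∧ ip_allowlisted → restricted_mode]; r5 [elevated → can_delete]. New: restricted_mode, can_delete.
Round 3: r6 [can_delete ∧ restricted_mode → device_trusted]. New: device_trusted.
device_trusted first appears in round 3.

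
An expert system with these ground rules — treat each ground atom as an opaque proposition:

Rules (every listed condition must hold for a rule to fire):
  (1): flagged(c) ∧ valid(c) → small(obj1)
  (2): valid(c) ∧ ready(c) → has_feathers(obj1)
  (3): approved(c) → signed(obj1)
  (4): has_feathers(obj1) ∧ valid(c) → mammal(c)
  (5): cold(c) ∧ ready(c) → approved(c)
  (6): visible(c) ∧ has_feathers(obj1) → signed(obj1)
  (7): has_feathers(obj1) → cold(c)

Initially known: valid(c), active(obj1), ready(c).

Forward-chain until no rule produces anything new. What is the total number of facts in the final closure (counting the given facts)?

[1] (2) [valid(c) ∧ ready(c) → has_feathers(obj1)]. ⇒ new: has_feathers(obj1).
[2] (4) [has_feathers(obj1) ∧ valid(c) → mammal(c)]; (7) [has_feathers(obj1) → cold(c)]. ⇒ new: mammal(c), cold(c).
[3] (5) [cold(c) ∧ ready(c) → approved(c)]. ⇒ new: approved(c).
[4] (3) [approved(c) → signed(obj1)]. ⇒ new: signed(obj1).
Closure: {active(obj1), approved(c), cold(c), has_feathers(obj1), mammal(c), ready(c), signed(obj1), valid(c)} — 8 facts.

8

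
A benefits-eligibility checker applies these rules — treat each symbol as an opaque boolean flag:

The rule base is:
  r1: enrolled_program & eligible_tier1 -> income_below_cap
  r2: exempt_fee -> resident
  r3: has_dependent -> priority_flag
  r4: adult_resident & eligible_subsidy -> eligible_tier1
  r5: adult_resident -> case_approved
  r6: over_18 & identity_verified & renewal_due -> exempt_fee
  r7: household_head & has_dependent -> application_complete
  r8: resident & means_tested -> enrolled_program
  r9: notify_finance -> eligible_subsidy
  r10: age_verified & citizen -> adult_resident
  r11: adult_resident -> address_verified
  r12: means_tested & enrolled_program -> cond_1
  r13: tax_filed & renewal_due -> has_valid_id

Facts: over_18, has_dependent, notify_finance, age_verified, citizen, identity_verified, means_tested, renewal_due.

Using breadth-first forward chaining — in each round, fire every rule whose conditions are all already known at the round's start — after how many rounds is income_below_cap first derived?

Round 1 — r3, r6, r9, r10, derive priority_flag, exempt_fee, eligible_subsidy, adult_resident.
Round 2 — r2, r4, r5, r11, derive resident, eligible_tier1, case_approved, address_verified.
Round 3 — r8, derive enrolled_program.
Round 4 — r1, r12, derive income_below_cap, cond_1.
income_below_cap first appears in round 4.

4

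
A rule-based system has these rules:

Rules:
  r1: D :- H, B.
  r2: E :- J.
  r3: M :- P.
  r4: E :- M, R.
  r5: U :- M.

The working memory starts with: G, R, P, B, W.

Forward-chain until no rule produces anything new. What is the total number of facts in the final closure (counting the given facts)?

8

[1] r3 [M :- P.]. ⇒ new: M.
[2] r4 [E :- M, R.]; r5 [U :- M.]. ⇒ new: E, U.
Closure: {B, E, G, M, P, R, U, W} — 8 facts.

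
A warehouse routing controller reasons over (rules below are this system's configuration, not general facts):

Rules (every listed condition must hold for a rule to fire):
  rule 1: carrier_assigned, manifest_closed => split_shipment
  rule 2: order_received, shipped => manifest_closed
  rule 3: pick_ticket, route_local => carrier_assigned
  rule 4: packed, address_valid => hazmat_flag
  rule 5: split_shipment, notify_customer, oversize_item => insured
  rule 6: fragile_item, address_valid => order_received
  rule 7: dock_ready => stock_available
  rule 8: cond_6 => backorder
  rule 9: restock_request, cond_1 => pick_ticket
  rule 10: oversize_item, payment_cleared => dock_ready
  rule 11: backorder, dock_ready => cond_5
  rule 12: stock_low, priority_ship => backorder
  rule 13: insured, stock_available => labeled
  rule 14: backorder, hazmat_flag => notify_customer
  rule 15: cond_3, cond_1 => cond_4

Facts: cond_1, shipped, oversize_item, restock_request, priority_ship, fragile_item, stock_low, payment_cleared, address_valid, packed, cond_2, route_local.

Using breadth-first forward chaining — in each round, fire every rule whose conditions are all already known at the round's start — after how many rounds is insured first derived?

Round 1 fires rule 4, rule 6, rule 9, rule 10, rule 12, giving hazmat_flag, order_received, pick_ticket, dock_ready, backorder.
Round 2 fires rule 2, rule 3, rule 7, rule 11, rule 14, giving manifest_closed, carrier_assigned, stock_available, cond_5, notify_customer.
Round 3 fires rule 1, giving split_shipment.
Round 4 fires rule 5, giving insured.
insured first appears in round 4.

4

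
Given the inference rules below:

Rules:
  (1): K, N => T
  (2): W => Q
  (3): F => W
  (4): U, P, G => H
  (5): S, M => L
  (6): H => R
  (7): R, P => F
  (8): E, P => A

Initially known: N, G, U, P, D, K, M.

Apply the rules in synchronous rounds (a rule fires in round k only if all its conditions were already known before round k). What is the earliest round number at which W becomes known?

4

[1] (1) [K, N => T]; (4) [U, P, G => H]. ⇒ new: T, H.
[2] (6) [H => R]. ⇒ new: R.
[3] (7) [R, P => F]. ⇒ new: F.
[4] (3) [F => W]. ⇒ new: W.
W first appears in round 4.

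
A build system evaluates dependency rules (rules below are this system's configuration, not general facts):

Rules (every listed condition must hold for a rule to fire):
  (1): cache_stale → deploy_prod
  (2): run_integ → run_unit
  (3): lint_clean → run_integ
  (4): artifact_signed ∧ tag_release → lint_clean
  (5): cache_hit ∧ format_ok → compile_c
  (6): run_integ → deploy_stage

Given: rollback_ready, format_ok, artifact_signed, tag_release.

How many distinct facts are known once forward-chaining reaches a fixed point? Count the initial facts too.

8

Round 1 fires (4), giving lint_clean.
Round 2 fires (3), giving run_integ.
Round 3 fires (2), (6), giving run_unit, deploy_stage.
Closure: {artifact_signed, deploy_stage, format_ok, lint_clean, rollback_ready, run_integ, run_unit, tag_release} — 8 facts.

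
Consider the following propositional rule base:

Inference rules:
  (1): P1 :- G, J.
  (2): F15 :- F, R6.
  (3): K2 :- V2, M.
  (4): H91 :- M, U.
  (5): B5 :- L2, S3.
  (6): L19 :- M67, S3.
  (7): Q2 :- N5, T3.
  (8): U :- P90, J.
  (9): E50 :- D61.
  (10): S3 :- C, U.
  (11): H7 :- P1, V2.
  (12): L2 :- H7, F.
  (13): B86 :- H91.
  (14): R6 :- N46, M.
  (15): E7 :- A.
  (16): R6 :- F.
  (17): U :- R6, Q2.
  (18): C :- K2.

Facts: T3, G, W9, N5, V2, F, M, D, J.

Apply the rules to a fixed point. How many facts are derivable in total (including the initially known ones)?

Round 1: (1) [P1 :- G, J.]; (3) [K2 :- V2, M.]; (7) [Q2 :- N5, T3.]; (16) [R6 :- F.]. Adds P1, K2, Q2, R6.
Round 2: (2) [F15 :- F, R6.]; (11) [H7 :- P1, V2.]; (17) [U :- R6, Q2.]; (18) [C :- K2.]. Adds F15, H7, U, C.
Round 3: (4) [H91 :- M, U.]; (10) [S3 :- C, U.]; (12) [L2 :- H7, F.]. Adds H91, S3, L2.
Round 4: (5) [B5 :- L2, S3.]; (13) [B86 :- H91.]. Adds B5, B86.
Closure: {B5, B86, C, D, F, F15, G, H7, H91, J, K2, L2, M, N5, P1, Q2, R6, S3, T3, U, V2, W9} — 22 facts.

22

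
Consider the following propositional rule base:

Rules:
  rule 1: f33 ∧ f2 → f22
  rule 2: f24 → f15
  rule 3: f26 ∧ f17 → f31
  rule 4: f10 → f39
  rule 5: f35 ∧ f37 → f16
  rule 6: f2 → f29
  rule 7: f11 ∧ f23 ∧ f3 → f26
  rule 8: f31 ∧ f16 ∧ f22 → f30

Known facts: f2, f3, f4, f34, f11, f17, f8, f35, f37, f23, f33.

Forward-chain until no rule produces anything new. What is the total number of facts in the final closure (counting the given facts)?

17

Round 1: rule 1 [f33 ∧ f2 → f22]; rule 5 [f35 ∧ f37 → f16]; rule 6 [f2 → f29]; rule 7 [f11 ∧ f23 ∧ f3 → f26]. New: f22, f16, f29, f26.
Round 2: rule 3 [f26 ∧ f17 → f31]. New: f31.
Round 3: rule 8 [f31 ∧ f16 ∧ f22 → f30]. New: f30.
Closure: {f11, f16, f17, f2, f22, f23, f26, f29, f3, f30, f31, f33, f34, f35, f37, f4, f8} — 17 facts.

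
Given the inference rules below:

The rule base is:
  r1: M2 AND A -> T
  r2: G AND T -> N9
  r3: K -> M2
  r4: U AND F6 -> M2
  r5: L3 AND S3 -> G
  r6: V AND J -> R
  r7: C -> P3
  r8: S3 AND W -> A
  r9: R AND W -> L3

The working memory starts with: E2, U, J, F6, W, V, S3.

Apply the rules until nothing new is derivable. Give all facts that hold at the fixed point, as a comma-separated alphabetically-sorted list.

A, E2, F6, G, J, L3, M2, N9, R, S3, T, U, V, W

Round 1: r4 [U AND F6 -> M2]; r6 [V AND J -> R]; r8 [S3 AND W -> A]. Adds M2, R, A.
Round 2: r1 [M2 AND A -> T]; r9 [R AND W -> L3]. Adds T, L3.
Round 3: r5 [L3 AND S3 -> G]. Adds G.
Round 4: r2 [G AND T -> N9]. Adds N9.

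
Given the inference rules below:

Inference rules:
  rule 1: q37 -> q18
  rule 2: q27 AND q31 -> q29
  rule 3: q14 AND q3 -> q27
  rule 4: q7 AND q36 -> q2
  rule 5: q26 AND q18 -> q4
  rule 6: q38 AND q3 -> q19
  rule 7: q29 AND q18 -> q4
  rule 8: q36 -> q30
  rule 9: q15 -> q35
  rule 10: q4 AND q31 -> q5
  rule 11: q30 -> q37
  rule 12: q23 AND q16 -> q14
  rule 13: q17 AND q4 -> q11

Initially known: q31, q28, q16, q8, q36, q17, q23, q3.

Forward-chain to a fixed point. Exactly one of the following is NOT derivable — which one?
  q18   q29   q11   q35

Round 1: rule 8 [q36 -> q30]; rule 12 [q23 AND q16 -> q14]. Adds q30, q14.
Round 2: rule 3 [q14 AND q3 -> q27]; rule 11 [q30 -> q37]. Adds q27, q37.
Round 3: rule 1 [q37 -> q18]; rule 2 [q27 AND q31 -> q29]. Adds q18, q29.
Round 4: rule 7 [q29 AND q18 -> q4]. Adds q4.
Round 5: rule 10 [q4 AND q31 -> q5]; rule 13 [q17 AND q4 -> q11]. Adds q5, q11.
Derived: q29 (round 3), q11 (round 5), q18 (round 3). q35 never appears in any round.

q35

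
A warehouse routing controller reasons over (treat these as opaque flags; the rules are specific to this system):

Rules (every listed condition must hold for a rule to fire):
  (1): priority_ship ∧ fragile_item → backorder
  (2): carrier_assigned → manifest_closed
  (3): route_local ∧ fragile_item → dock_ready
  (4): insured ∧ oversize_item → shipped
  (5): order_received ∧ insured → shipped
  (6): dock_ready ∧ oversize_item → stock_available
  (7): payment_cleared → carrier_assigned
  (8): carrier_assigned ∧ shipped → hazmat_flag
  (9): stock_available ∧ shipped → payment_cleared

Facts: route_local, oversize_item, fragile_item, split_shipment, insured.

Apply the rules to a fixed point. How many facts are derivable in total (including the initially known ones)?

12

[1] (3) [route_local ∧ fragile_item → dock_ready]; (4) [insured ∧ oversize_item → shipped]. ⇒ new: dock_ready, shipped.
[2] (6) [dock_ready ∧ oversize_item → stock_available]. ⇒ new: stock_available.
[3] (9) [stock_available ∧ shipped → payment_cleared]. ⇒ new: payment_cleared.
[4] (7) [payment_cleared → carrier_assigned]. ⇒ new: carrier_assigned.
[5] (2) [carrier_assigned → manifest_closed]; (8) [carrier_assigned ∧ shipped → hazmat_flag]. ⇒ new: manifest_closed, hazmat_flag.
Closure: {carrier_assigned, dock_ready, fragile_item, hazmat_flag, insured, manifest_closed, oversize_item, payment_cleared, route_local, shipped, split_shipment, stock_available} — 12 facts.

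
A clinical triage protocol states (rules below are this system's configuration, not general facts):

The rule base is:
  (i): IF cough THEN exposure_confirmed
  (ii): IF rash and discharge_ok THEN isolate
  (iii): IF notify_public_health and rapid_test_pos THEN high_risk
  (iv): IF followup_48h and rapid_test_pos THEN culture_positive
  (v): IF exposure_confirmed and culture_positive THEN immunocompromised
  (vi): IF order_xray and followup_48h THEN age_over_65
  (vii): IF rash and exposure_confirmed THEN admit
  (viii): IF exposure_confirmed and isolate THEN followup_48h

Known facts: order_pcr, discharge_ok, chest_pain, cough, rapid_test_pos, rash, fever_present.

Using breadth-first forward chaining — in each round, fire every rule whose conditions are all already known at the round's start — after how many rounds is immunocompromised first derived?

Round 1 — (i), (ii), derive exposure_confirmed, isolate.
Round 2 — (vii), (viii), derive admit, followup_48h.
Round 3 — (iv), derive culture_positive.
Round 4 — (v), derive immunocompromised.
immunocompromised first appears in round 4.

4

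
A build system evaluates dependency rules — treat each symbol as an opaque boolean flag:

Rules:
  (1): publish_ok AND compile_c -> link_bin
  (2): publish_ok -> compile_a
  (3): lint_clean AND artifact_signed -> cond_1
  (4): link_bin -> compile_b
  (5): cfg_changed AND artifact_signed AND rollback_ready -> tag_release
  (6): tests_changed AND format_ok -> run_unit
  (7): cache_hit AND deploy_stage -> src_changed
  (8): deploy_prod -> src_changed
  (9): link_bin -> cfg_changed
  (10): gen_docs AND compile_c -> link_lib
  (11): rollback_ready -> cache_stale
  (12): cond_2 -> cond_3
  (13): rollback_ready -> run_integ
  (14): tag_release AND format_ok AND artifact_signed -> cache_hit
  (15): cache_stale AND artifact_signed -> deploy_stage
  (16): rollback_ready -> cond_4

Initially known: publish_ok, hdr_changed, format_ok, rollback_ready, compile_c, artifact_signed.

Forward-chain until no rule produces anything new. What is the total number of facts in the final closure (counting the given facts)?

Round 1: (1) [publish_ok AND compile_c -> link_bin]; (2) [publish_ok -> compile_a]; (11) [rollback_ready -> cache_stale]; (13) [rollback_ready -> run_integ]; (16) [rollback_ready -> cond_4]. New: link_bin, compile_a, cache_stale, run_integ, cond_4.
Round 2: (4) [link_bin -> compile_b]; (9) [link_bin -> cfg_changed]; (15) [cache_stale AND artifact_signed -> deploy_stage]. New: compile_b, cfg_changed, deploy_stage.
Round 3: (5) [cfg_changed AND artifact_signed AND rollback_ready -> tag_release]. New: tag_release.
Round 4: (14) [tag_release AND format_ok AND artifact_signed -> cache_hit]. New: cache_hit.
Round 5: (7) [cache_hit AND deploy_stage -> src_changed]. New: src_changed.
Closure: {artifact_signed, cache_hit, cache_stale, cfg_changed, compile_a, compile_b, compile_c, cond_4, deploy_stage, format_ok, hdr_changed, link_bin, publish_ok, rollback_ready, run_integ, src_changed, tag_release} — 17 facts.

17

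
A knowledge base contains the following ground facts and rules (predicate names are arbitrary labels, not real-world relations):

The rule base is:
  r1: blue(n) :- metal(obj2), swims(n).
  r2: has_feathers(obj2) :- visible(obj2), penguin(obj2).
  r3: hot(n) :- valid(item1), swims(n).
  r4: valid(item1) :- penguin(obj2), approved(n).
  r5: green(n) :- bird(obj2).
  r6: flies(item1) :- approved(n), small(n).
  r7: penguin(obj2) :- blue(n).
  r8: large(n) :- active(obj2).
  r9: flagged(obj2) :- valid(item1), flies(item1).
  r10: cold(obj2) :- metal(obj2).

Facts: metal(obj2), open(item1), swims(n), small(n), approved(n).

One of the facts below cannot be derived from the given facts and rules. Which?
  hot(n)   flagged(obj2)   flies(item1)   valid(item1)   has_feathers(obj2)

Round 1 — r1, r6, r10, derive blue(n), flies(item1), cold(obj2).
Round 2 — r7, derive penguin(obj2).
Round 3 — r4, derive valid(item1).
Round 4 — r3, r9, derive hot(n), flagged(obj2).
Derived: valid(item1) (round 3), flies(item1) (round 1), flagged(obj2) (round 4), hot(n) (round 4). has_feathers(obj2) never appears in any round.

has_feathers(obj2)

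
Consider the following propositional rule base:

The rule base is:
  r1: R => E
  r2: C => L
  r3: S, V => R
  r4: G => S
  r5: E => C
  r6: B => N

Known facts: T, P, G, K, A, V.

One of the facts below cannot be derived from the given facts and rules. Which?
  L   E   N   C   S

Round 1 fires r4, giving S.
Round 2 fires r3, giving R.
Round 3 fires r1, giving E.
Round 4 fires r5, giving C.
Round 5 fires r2, giving L.
Derived: E (round 3), S (round 1), C (round 4), L (round 5). N never appears in any round.

N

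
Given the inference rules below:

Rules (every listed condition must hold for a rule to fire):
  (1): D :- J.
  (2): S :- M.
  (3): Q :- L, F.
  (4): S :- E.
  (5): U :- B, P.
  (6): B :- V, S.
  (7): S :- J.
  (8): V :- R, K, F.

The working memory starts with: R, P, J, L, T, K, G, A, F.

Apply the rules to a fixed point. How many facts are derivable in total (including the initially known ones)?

Round 1 fires (1), (3), (7), (8), giving D, Q, S, V.
Round 2 fires (6), giving B.
Round 3 fires (5), giving U.
Closure: {A, B, D, F, G, J, K, L, P, Q, R, S, T, U, V} — 15 facts.

15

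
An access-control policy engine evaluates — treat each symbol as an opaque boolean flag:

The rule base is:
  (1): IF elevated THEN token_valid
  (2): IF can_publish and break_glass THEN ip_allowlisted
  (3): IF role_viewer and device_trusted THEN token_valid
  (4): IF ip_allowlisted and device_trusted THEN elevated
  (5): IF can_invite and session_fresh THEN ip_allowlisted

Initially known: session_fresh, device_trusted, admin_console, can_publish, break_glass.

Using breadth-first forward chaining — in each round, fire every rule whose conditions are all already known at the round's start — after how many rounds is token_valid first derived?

3

Round 1: (2) [IF can_publish and break_glass THEN ip_allowlisted]. New: ip_allowlisted.
Round 2: (4) [IF ip_allowlisted and device_trusted THEN elevated]. New: elevated.
Round 3: (1) [IF elevated THEN token_valid]. New: token_valid.
token_valid first appears in round 3.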